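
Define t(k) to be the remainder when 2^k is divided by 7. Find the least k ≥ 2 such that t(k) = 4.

Computing terms: t(1) = 2, t(2) = 4, t(3) = 1, t(4) = 2.
Since t(4) = t(1) = 2, the sequence is periodic with period 3.
The value 4 first appears (with k ≥ 2) at t(2).

2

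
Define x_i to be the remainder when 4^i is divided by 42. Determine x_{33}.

22

Computing terms: x_1 = 4; x_2 = 16; x_3 = 22; x_4 = 4.
The sequence repeats with period 3.
So x_{33} = x_{1 + ((33-1) mod 3)} = x_3 = 22.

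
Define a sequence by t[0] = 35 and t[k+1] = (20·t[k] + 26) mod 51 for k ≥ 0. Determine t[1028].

50

t[0] = 35; t[1] = 12; t[2] = 11; t[3] = 42; t[4] = 50; t[5] = 6; t[6] = 44; t[7] = 39; t[8] = 41; t[9] = 30; t[10] = 14; t[11] = 0; t[12] = 26; t[13] = 36; t[14] = 32; t[15] = 3; t[16] = 35.
The sequence repeats with period 16.
So t[1028] = t[0 + ((1028-0) mod 16)] = t[4] = 50.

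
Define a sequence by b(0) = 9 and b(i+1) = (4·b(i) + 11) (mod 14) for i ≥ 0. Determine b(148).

We have b(0) = 9; b(1) = 5; b(2) = 3; b(3) = 9.
Since b(3) = b(0) = 9, the sequence is periodic with period 3.
So b(148) = b(0 + ((148-0) mod 3)) = b(1) = 5.

5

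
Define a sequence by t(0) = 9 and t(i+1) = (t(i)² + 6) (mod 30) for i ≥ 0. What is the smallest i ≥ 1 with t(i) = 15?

We have t(0) = 9, t(1) = 27, t(2) = 15, t(3) = 21, t(4) = 27.
Since t(4) = t(1) = 27, the sequence is eventually periodic: after a pre-period of length 1 it cycles with period 3.
The value 15 first appears (with i ≥ 1) at t(2).

2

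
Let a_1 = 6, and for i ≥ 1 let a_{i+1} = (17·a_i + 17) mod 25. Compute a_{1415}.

10

Listing terms: a_1 = 6; a_2 = 19; a_3 = 15; a_4 = 22; a_5 = 16; a_6 = 14; a_7 = 5; a_8 = 2; a_9 = 1; a_{10} = 9; a_{11} = 20; a_{12} = 7; a_{13} = 11; a_{14} = 4; a_{15} = 10; a_{16} = 12; a_{17} = 21; a_{18} = 24; a_{19} = 0; a_{20} = 17; a_{21} = 6.
Since a_{21} = a_1 = 6, the sequence is periodic with period 20.
So a_{1415} = a_{1 + ((1415-1) mod 20)} = a_{15} = 10.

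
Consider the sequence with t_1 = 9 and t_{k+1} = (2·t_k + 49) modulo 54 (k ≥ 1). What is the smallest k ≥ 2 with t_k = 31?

8

Computing terms: t_1 = 9; t_2 = 13; t_3 = 21; t_4 = 37; t_5 = 15; t_6 = 25; t_7 = 45; t_8 = 31; t_9 = 3; t_{10} = 1; t_{11} = 51; t_{12} = 43; t_{13} = 27; t_{14} = 49; t_{15} = 39; t_{16} = 19; t_{17} = 33; t_{18} = 7; t_{19} = 9.
Since t_{19} = t_1 = 9, the sequence is periodic with period 18.
The value 31 first appears (with k ≥ 2) at t_8.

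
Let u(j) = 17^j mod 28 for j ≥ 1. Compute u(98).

9

Listing terms: u(1) = 17, u(2) = 9, u(3) = 13, u(4) = 25, u(5) = 5, u(6) = 1, u(7) = 17.
The sequence repeats with period 6.
(98 - 1) mod 6 = 1, so u(98) = u(2) = 9.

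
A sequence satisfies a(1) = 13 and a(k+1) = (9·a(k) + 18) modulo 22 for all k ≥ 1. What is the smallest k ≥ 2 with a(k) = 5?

4

Listing terms: a(1) = 13; a(2) = 3; a(3) = 1; a(4) = 5; a(5) = 19; a(6) = 13.
The sequence repeats with period 5.
The value 5 first appears (with k ≥ 2) at a(4).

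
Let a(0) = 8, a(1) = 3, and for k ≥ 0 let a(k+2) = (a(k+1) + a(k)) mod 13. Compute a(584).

Listing terms: a(0) = 8,  a(1) = 3,  a(2) = 11,  a(3) = 1,  a(4) = 12,  a(5) = 0,  a(6) = 12,  a(7) = 12,  a(8) = 11,  a(9) = 10,  a(10) = 8,  a(11) = 5,  a(12) = 0,  a(13) = 5,  a(14) = 5,  a(15) = 10,  a(16) = 2,  a(17) = 12,  a(18) = 1,  a(19) = 0,  a(20) = 1,  a(21) = 1,  a(22) = 2,  a(23) = 3,  a(24) = 5,  a(25) = 8,  a(26) = 0,  a(27) = 8,  a(28) = 8,  a(29) = 3.
The sequence repeats with period 28.
So a(584) = a(0 + ((584-0) mod 28)) = a(24) = 5.

5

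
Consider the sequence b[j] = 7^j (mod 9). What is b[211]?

7

We have b[0] = 1; b[1] = 7; b[2] = 4; b[3] = 1.
The sequence repeats with period 3.
So b[211] = b[0 + ((211-0) mod 3)] = b[1] = 7.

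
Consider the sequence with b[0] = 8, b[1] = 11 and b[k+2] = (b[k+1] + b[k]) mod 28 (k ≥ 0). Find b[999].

18

Computing terms: b[0] = 8,  b[1] = 11,  b[2] = 19,  b[3] = 2,  b[4] = 21,  b[5] = 23,  b[6] = 16,  b[7] = 11,  b[8] = 27,  b[9] = 10,  b[10] = 9,  b[11] = 19,  b[12] = 0,  b[13] = 19,  b[14] = 19,  b[15] = 10,  b[16] = 1,  b[17] = 11,  b[18] = 12,  b[19] = 23,  b[20] = 7,  b[21] = 2,  b[22] = 9,  b[23] = 11,  b[24] = 20,  b[25] = 3,  b[26] = 23,  b[27] = 26,  b[28] = 21,  b[29] = 19,  b[30] = 12,  b[31] = 3,  b[32] = 15,  b[33] = 18,  b[34] = 5,  b[35] = 23,  b[36] = 0,  b[37] = 23,  b[38] = 23,  b[39] = 18,  b[40] = 13,  b[41] = 3,  b[42] = 16,  b[43] = 19,  b[44] = 7,  b[45] = 26,  b[46] = 5,  b[47] = 3,  b[48] = 8,  b[49] = 11.
Since (b[48], b[49]) = (b[0], b[1]) = (8, 11) (two consecutive terms determine the rest), the sequence is periodic with period 48.
So b[999] = b[0 + ((999-0) mod 48)] = b[39] = 18.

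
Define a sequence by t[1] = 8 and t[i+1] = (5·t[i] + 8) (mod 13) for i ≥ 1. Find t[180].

0

Listing terms: t[1] = 8; t[2] = 9; t[3] = 1; t[4] = 0; t[5] = 8.
The sequence repeats with period 4.
(180 - 1) mod 4 = 3, so t[180] = t[4] = 0.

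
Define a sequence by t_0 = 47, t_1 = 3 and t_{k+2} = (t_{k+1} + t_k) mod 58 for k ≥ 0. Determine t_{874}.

27

t_0 = 47, t_1 = 3, t_2 = 50, t_3 = 53, t_4 = 45, t_5 = 40, t_6 = 27, t_7 = 9, t_8 = 36, t_9 = 45, t_{10} = 23, t_{11} = 10, t_{12} = 33, t_{13} = 43, t_{14} = 18, t_{15} = 3, t_{16} = 21, t_{17} = 24, t_{18} = 45, t_{19} = 11, t_{20} = 56, t_{21} = 9, t_{22} = 7, t_{23} = 16, t_{24} = 23, t_{25} = 39, t_{26} = 4, t_{27} = 43, t_{28} = 47, t_{29} = 32, t_{30} = 21, t_{31} = 53, t_{32} = 16, t_{33} = 11, t_{34} = 27, t_{35} = 38, t_{36} = 7, t_{37} = 45, t_{38} = 52, t_{39} = 39, t_{40} = 33, t_{41} = 14, t_{42} = 47, t_{43} = 3.
Since (t_{42}, t_{43}) = (t_0, t_1) = (47, 3) (two consecutive terms determine the rest), the sequence is periodic with period 42.
So t_{874} = t_{0 + ((874-0) mod 42)} = t_{34} = 27.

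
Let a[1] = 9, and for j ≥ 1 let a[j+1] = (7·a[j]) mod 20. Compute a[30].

Listing terms: a[1] = 9,  a[2] = 3,  a[3] = 1,  a[4] = 7,  a[5] = 9.
The sequence repeats with period 4.
So a[30] = a[1 + ((30-1) mod 4)] = a[2] = 3.

3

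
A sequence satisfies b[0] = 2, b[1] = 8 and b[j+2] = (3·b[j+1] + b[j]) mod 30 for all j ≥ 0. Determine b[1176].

b[0] = 2,  b[1] = 8,  b[2] = 26,  b[3] = 26,  b[4] = 14,  b[5] = 8,  b[6] = 8,  b[7] = 2,  b[8] = 14,  b[9] = 14,  b[10] = 26,  b[11] = 2,  b[12] = 2,  b[13] = 8.
Since (b[12], b[13]) = (b[0], b[1]) = (2, 8) (two consecutive terms determine the rest), the sequence is periodic with period 12.
So b[1176] = b[0 + ((1176-0) mod 12)] = b[0] = 2.

2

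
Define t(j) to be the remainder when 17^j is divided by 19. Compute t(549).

Computing terms: t(1) = 17; t(2) = 4; t(3) = 11; t(4) = 16; t(5) = 6; t(6) = 7; t(7) = 5; t(8) = 9; t(9) = 1; t(10) = 17.
The sequence repeats with period 9.
So t(549) = t(1 + ((549-1) mod 9)) = t(9) = 1.

1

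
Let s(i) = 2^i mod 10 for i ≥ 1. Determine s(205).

We have s(1) = 2, s(2) = 4, s(3) = 8, s(4) = 6, s(5) = 2.
Since s(5) = s(1) = 2, the sequence is periodic with period 4.
So s(205) = s(1 + ((205-1) mod 4)) = s(1) = 2.

2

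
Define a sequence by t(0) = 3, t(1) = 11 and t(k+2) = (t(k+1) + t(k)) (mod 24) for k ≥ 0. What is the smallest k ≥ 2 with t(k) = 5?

9

Listing terms: t(0) = 3, t(1) = 11, t(2) = 14, t(3) = 1, t(4) = 15, t(5) = 16, t(6) = 7, t(7) = 23, t(8) = 6, t(9) = 5, t(10) = 11, t(11) = 16, t(12) = 3, t(13) = 19, t(14) = 22, t(15) = 17, t(16) = 15, t(17) = 8, t(18) = 23, t(19) = 7, t(20) = 6, t(21) = 13, t(22) = 19, t(23) = 8, t(24) = 3, t(25) = 11.
Since (t(24), t(25)) = (t(0), t(1)) = (3, 11) (two consecutive terms determine the rest), the sequence is periodic with period 24.
The value 5 first appears (with k ≥ 2) at t(9).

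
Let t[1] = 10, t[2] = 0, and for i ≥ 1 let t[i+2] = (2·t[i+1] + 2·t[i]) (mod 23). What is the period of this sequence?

Computing terms: t[1] = 10,  t[2] = 0,  t[3] = 20,  t[4] = 17,  t[5] = 5,  t[6] = 21,  t[7] = 6,  t[8] = 8,  t[9] = 5,  t[10] = 3,  t[11] = 16,  t[12] = 15,  t[13] = 16,  t[14] = 16,  t[15] = 18,  t[16] = 22,  t[17] = 11,  t[18] = 20,  t[19] = 16,  t[20] = 3,  t[21] = 15,  t[22] = 13,  t[23] = 10,  t[24] = 0.
The sequence repeats with period 22.

22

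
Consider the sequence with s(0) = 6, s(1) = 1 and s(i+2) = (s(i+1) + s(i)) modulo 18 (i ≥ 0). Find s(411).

8

Listing terms: s(0) = 6,  s(1) = 1,  s(2) = 7,  s(3) = 8,  s(4) = 15,  s(5) = 5,  s(6) = 2,  s(7) = 7,  s(8) = 9,  s(9) = 16,  s(10) = 7,  s(11) = 5,  s(12) = 12,  s(13) = 17,  s(14) = 11,  s(15) = 10,  s(16) = 3,  s(17) = 13,  s(18) = 16,  s(19) = 11,  s(20) = 9,  s(21) = 2,  s(22) = 11,  s(23) = 13,  s(24) = 6,  s(25) = 1.
Since (s(24), s(25)) = (s(0), s(1)) = (6, 1) (two consecutive terms determine the rest), the sequence is periodic with period 24.
(411 - 0) mod 24 = 3, so s(411) = s(3) = 8.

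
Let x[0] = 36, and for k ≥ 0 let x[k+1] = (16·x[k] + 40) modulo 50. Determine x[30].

36

We have x[0] = 36; x[1] = 16; x[2] = 46; x[3] = 26; x[4] = 6; x[5] = 36.
Since x[5] = x[0] = 36, the sequence is periodic with period 5.
So x[30] = x[0 + ((30-0) mod 5)] = x[0] = 36.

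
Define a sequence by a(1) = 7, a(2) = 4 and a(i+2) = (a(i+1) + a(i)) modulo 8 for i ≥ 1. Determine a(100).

7

We have a(1) = 7; a(2) = 4; a(3) = 3; a(4) = 7; a(5) = 2; a(6) = 1; a(7) = 3; a(8) = 4; a(9) = 7; a(10) = 3; a(11) = 2; a(12) = 5; a(13) = 7; a(14) = 4.
Since (a(13), a(14)) = (a(1), a(2)) = (7, 4) (two consecutive terms determine the rest), the sequence is periodic with period 12.
So a(100) = a(1 + ((100-1) mod 12)) = a(4) = 7.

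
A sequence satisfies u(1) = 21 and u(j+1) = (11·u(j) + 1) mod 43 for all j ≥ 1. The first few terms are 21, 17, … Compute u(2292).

Listing terms: u(1) = 21,  u(2) = 17,  u(3) = 16,  u(4) = 5,  u(5) = 13,  u(6) = 15,  u(7) = 37,  u(8) = 21.
Since u(8) = u(1) = 21, the sequence is periodic with period 7.
So u(2292) = u(1 + ((2292-1) mod 7)) = u(3) = 16.

16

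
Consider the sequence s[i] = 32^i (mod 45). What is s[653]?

2

Listing terms: s[0] = 1, s[1] = 32, s[2] = 34, s[3] = 8, s[4] = 31, s[5] = 2, s[6] = 19, s[7] = 23, s[8] = 16, s[9] = 17, s[10] = 4, s[11] = 38, s[12] = 1.
Since s[12] = s[0] = 1, the sequence is periodic with period 12.
(653 - 0) mod 12 = 5, so s[653] = s[5] = 2.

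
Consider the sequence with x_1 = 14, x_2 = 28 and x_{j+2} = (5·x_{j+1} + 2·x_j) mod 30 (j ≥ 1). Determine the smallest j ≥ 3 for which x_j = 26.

x_1 = 14, x_2 = 28, x_3 = 18, x_4 = 26, x_5 = 16, x_6 = 12, x_7 = 2, x_8 = 4, x_9 = 24, x_{10} = 8, x_{11} = 28, x_{12} = 6, x_{13} = 26, x_{14} = 22, x_{15} = 12, x_{16} = 14, x_{17} = 4, x_{18} = 18, x_{19} = 8, x_{20} = 16, x_{21} = 6, x_{22} = 2, x_{23} = 22, x_{24} = 24, x_{25} = 14, x_{26} = 28.
The sequence repeats with period 24.
The value 26 first appears (with j ≥ 3) at x_4.

4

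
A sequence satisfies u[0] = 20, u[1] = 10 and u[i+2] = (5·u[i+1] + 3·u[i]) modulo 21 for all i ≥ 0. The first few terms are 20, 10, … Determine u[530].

Listing terms: u[0] = 20, u[1] = 10, u[2] = 5, u[3] = 13, u[4] = 17, u[5] = 19, u[6] = 20, u[7] = 10.
The sequence repeats with period 6.
So u[530] = u[0 + ((530-0) mod 6)] = u[2] = 5.

5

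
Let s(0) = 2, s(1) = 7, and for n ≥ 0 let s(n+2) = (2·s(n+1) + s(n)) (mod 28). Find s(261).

We have s(0) = 2; s(1) = 7; s(2) = 16; s(3) = 11; s(4) = 10; s(5) = 3; s(6) = 16; s(7) = 7; s(8) = 2; s(9) = 11; s(10) = 24; s(11) = 3; s(12) = 2; s(13) = 7.
Since (s(12), s(13)) = (s(0), s(1)) = (2, 7) (two consecutive terms determine the rest), the sequence is periodic with period 12.
So s(261) = s(0 + ((261-0) mod 12)) = s(9) = 11.

11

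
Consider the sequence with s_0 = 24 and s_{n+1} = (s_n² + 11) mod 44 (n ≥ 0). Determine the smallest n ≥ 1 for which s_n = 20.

4

Computing terms: s_0 = 24,  s_1 = 15,  s_2 = 16,  s_3 = 3,  s_4 = 20,  s_5 = 15.
Since s_5 = s_1 = 15, the sequence is eventually periodic: after a pre-period of length 1 it cycles with period 4.
The value 20 first appears (with n ≥ 1) at s_4.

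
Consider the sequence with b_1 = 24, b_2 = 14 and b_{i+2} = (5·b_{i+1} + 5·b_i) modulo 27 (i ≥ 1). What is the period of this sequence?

b_1 = 24,  b_2 = 14,  b_3 = 1,  b_4 = 21,  b_5 = 2,  b_6 = 7,  b_7 = 18,  b_8 = 17,  b_9 = 13,  b_{10} = 15,  b_{11} = 5,  b_{12} = 19,  b_{13} = 12,  b_{14} = 20,  b_{15} = 25,  b_{16} = 9,  b_{17} = 8,  b_{18} = 4,  b_{19} = 6,  b_{20} = 23,  b_{21} = 10,  b_{22} = 3,  b_{23} = 11,  b_{24} = 16,  b_{25} = 0,  b_{26} = 26,  b_{27} = 22,  b_{28} = 24,  b_{29} = 14.
Since (b_{28}, b_{29}) = (b_1, b_2) = (24, 14) (two consecutive terms determine the rest), the sequence is periodic with period 27.

27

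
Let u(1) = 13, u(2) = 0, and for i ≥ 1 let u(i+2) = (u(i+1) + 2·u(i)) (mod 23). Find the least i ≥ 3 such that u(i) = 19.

Listing terms: u(1) = 13; u(2) = 0; u(3) = 3; u(4) = 3; u(5) = 9; u(6) = 15; u(7) = 10; u(8) = 17; u(9) = 14; u(10) = 2; u(11) = 7; u(12) = 11; u(13) = 2; u(14) = 1; u(15) = 5; u(16) = 7; u(17) = 17; u(18) = 8; u(19) = 19; u(20) = 12; u(21) = 4; u(22) = 5; u(23) = 13; u(24) = 0.
Since (u(23), u(24)) = (u(1), u(2)) = (13, 0) (two consecutive terms determine the rest), the sequence is periodic with period 22.
The value 19 first appears (with i ≥ 3) at u(19).

19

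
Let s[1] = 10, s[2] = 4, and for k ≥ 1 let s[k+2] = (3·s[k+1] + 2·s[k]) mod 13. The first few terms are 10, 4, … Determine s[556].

0

Computing terms: s[1] = 10; s[2] = 4; s[3] = 6; s[4] = 0; s[5] = 12; s[6] = 10; s[7] = 2; s[8] = 0; s[9] = 4; s[10] = 12; s[11] = 5; s[12] = 0; s[13] = 10; s[14] = 4.
Since (s[13], s[14]) = (s[1], s[2]) = (10, 4) (two consecutive terms determine the rest), the sequence is periodic with period 12.
So s[556] = s[1 + ((556-1) mod 12)] = s[4] = 0.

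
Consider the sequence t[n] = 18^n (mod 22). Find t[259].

8

We have t[1] = 18; t[2] = 16; t[3] = 2; t[4] = 14; t[5] = 10; t[6] = 4; t[7] = 6; t[8] = 20; t[9] = 8; t[10] = 12; t[11] = 18.
Since t[11] = t[1] = 18, the sequence is periodic with period 10.
(259 - 1) mod 10 = 8, so t[259] = t[9] = 8.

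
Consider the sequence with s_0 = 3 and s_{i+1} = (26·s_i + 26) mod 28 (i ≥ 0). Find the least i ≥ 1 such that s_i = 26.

3

We have s_0 = 3,  s_1 = 20,  s_2 = 14,  s_3 = 26,  s_4 = 2,  s_5 = 22,  s_6 = 10,  s_7 = 6,  s_8 = 14.
Since s_8 = s_2 = 14, the sequence is eventually periodic: after a pre-period of length 2 it cycles with period 6.
The value 26 first appears (with i ≥ 1) at s_3.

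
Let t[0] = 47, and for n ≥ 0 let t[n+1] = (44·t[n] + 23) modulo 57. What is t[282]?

Listing terms: t[0] = 47,  t[1] = 39,  t[2] = 29,  t[3] = 45,  t[4] = 8,  t[5] = 33,  t[6] = 50,  t[7] = 0,  t[8] = 23,  t[9] = 9,  t[10] = 20,  t[11] = 48,  t[12] = 26,  t[13] = 27,  t[14] = 14,  t[15] = 12,  t[16] = 38,  t[17] = 42,  t[18] = 47.
Since t[18] = t[0] = 47, the sequence is periodic with period 18.
(282 - 0) mod 18 = 12, so t[282] = t[12] = 26.

26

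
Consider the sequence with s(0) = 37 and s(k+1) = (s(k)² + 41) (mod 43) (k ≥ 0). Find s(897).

We have s(0) = 37, s(1) = 34, s(2) = 36, s(3) = 4, s(4) = 14, s(5) = 22, s(6) = 9, s(7) = 36.
Since s(7) = s(2) = 36, the sequence is eventually periodic: after a pre-period of length 2 it cycles with period 5.
For k ≥ 2, s(k) depends only on (k - 2) mod 5. (897 - 2) mod 5 = 0, so s(897) = s(2) = 36.

36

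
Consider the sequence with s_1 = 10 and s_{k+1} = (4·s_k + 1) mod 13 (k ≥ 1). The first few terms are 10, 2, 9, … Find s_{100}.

11

s_1 = 10, s_2 = 2, s_3 = 9, s_4 = 11, s_5 = 6, s_6 = 12, s_7 = 10.
Since s_7 = s_1 = 10, the sequence is periodic with period 6.
So s_{100} = s_{1 + ((100-1) mod 6)} = s_4 = 11.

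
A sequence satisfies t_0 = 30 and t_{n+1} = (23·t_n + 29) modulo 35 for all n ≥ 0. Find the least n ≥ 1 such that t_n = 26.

10

We have t_0 = 30; t_1 = 19; t_2 = 11; t_3 = 2; t_4 = 5; t_5 = 4; t_6 = 16; t_7 = 12; t_8 = 25; t_9 = 9; t_{10} = 26; t_{11} = 32; t_{12} = 30.
The sequence repeats with period 12.
The value 26 first appears (with n ≥ 1) at t_{10}.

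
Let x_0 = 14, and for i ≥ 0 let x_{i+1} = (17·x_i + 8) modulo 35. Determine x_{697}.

1

x_0 = 14,  x_1 = 1,  x_2 = 25,  x_3 = 13,  x_4 = 19,  x_5 = 16,  x_6 = 0,  x_7 = 8,  x_8 = 4,  x_9 = 6,  x_{10} = 5,  x_{11} = 23,  x_{12} = 14.
The sequence repeats with period 12.
So x_{697} = x_{0 + ((697-0) mod 12)} = x_1 = 1.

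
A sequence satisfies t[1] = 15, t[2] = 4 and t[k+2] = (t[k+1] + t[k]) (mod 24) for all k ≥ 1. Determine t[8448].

Listing terms: t[1] = 15; t[2] = 4; t[3] = 19; t[4] = 23; t[5] = 18; t[6] = 17; t[7] = 11; t[8] = 4; t[9] = 15; t[10] = 19; t[11] = 10; t[12] = 5; t[13] = 15; t[14] = 20; t[15] = 11; t[16] = 7; t[17] = 18; t[18] = 1; t[19] = 19; t[20] = 20; t[21] = 15; t[22] = 11; t[23] = 2; t[24] = 13; t[25] = 15; t[26] = 4.
Since (t[25], t[26]) = (t[1], t[2]) = (15, 4) (two consecutive terms determine the rest), the sequence is periodic with period 24.
So t[8448] = t[1 + ((8448-1) mod 24)] = t[24] = 13.

13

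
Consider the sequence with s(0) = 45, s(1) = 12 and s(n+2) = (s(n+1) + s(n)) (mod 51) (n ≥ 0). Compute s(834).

15

Computing terms: s(0) = 45,  s(1) = 12,  s(2) = 6,  s(3) = 18,  s(4) = 24,  s(5) = 42,  s(6) = 15,  s(7) = 6,  s(8) = 21,  s(9) = 27,  s(10) = 48,  s(11) = 24,  s(12) = 21,  s(13) = 45,  s(14) = 15,  s(15) = 9,  s(16) = 24,  s(17) = 33,  s(18) = 6,  s(19) = 39,  s(20) = 45,  s(21) = 33,  s(22) = 27,  s(23) = 9,  s(24) = 36,  s(25) = 45,  s(26) = 30,  s(27) = 24,  s(28) = 3,  s(29) = 27,  s(30) = 30,  s(31) = 6,  s(32) = 36,  s(33) = 42,  s(34) = 27,  s(35) = 18,  s(36) = 45,  s(37) = 12.
Since (s(36), s(37)) = (s(0), s(1)) = (45, 12) (two consecutive terms determine the rest), the sequence is periodic with period 36.
So s(834) = s(0 + ((834-0) mod 36)) = s(6) = 15.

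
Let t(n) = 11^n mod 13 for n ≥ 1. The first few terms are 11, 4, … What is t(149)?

7

We have t(1) = 11; t(2) = 4; t(3) = 5; t(4) = 3; t(5) = 7; t(6) = 12; t(7) = 2; t(8) = 9; t(9) = 8; t(10) = 10; t(11) = 6; t(12) = 1; t(13) = 11.
Since t(13) = t(1) = 11, the sequence is periodic with period 12.
So t(149) = t(1 + ((149-1) mod 12)) = t(5) = 7.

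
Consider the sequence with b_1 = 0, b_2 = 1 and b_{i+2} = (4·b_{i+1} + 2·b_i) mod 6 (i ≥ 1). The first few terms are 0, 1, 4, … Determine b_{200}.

4

b_1 = 0; b_2 = 1; b_3 = 4; b_4 = 0; b_5 = 2; b_6 = 2; b_7 = 0; b_8 = 4; b_9 = 4; b_{10} = 0.
Since (b_9, b_{10}) = (b_3, b_4) = (4, 0) (two consecutive terms determine the rest), the sequence is eventually periodic: after a pre-period of length 2 it cycles with period 6.
For i ≥ 3, b_i depends only on (i - 3) mod 6. (200 - 3) mod 6 = 5, so b_{200} = b_8 = 4.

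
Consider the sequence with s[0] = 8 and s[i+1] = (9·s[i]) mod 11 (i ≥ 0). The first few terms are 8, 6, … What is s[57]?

Listing terms: s[0] = 8, s[1] = 6, s[2] = 10, s[3] = 2, s[4] = 7, s[5] = 8.
Since s[5] = s[0] = 8, the sequence is periodic with period 5.
So s[57] = s[0 + ((57-0) mod 5)] = s[2] = 10.

10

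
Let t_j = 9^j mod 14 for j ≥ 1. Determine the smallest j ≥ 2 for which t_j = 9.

Listing terms: t_1 = 9,  t_2 = 11,  t_3 = 1,  t_4 = 9.
Since t_4 = t_1 = 9, the sequence is periodic with period 3.
The value 9 next appears (with j ≥ 2) at t_4.

4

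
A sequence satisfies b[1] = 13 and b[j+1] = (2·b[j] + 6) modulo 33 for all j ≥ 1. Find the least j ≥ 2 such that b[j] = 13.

11

We have b[1] = 13; b[2] = 32; b[3] = 4; b[4] = 14; b[5] = 1; b[6] = 8; b[7] = 22; b[8] = 17; b[9] = 7; b[10] = 20; b[11] = 13.
The sequence repeats with period 10.
The value 13 next appears (with j ≥ 2) at b[11].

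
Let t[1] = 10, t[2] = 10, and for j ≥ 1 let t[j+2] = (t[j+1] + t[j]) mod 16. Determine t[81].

4

Listing terms: t[1] = 10, t[2] = 10, t[3] = 4, t[4] = 14, t[5] = 2, t[6] = 0, t[7] = 2, t[8] = 2, t[9] = 4, t[10] = 6, t[11] = 10, t[12] = 0, t[13] = 10, t[14] = 10.
The sequence repeats with period 12.
So t[81] = t[1 + ((81-1) mod 12)] = t[9] = 4.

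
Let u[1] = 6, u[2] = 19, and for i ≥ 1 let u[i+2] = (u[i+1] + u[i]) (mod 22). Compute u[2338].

20

Computing terms: u[1] = 6,  u[2] = 19,  u[3] = 3,  u[4] = 0,  u[5] = 3,  u[6] = 3,  u[7] = 6,  u[8] = 9,  u[9] = 15,  u[10] = 2,  u[11] = 17,  u[12] = 19,  u[13] = 14,  u[14] = 11,  u[15] = 3,  u[16] = 14,  u[17] = 17,  u[18] = 9,  u[19] = 4,  u[20] = 13,  u[21] = 17,  u[22] = 8,  u[23] = 3,  u[24] = 11,  u[25] = 14,  u[26] = 3,  u[27] = 17,  u[28] = 20,  u[29] = 15,  u[30] = 13,  u[31] = 6,  u[32] = 19.
The sequence repeats with period 30.
So u[2338] = u[1 + ((2338-1) mod 30)] = u[28] = 20.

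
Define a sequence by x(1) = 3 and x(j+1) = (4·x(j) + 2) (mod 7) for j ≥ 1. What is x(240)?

2

x(1) = 3; x(2) = 0; x(3) = 2; x(4) = 3.
The sequence repeats with period 3.
So x(240) = x(1 + ((240-1) mod 3)) = x(3) = 2.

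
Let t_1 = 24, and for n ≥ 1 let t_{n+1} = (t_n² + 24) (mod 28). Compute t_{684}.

Listing terms: t_1 = 24, t_2 = 12, t_3 = 0, t_4 = 24.
Since t_4 = t_1 = 24, the sequence is periodic with period 3.
(684 - 1) mod 3 = 2, so t_{684} = t_3 = 0.

0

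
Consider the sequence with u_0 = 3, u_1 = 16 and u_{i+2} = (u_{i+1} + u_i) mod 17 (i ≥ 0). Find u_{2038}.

14

u_0 = 3,  u_1 = 16,  u_2 = 2,  u_3 = 1,  u_4 = 3,  u_5 = 4,  u_6 = 7,  u_7 = 11,  u_8 = 1,  u_9 = 12,  u_{10} = 13,  u_{11} = 8,  u_{12} = 4,  u_{13} = 12,  u_{14} = 16,  u_{15} = 11,  u_{16} = 10,  u_{17} = 4,  u_{18} = 14,  u_{19} = 1,  u_{20} = 15,  u_{21} = 16,  u_{22} = 14,  u_{23} = 13,  u_{24} = 10,  u_{25} = 6,  u_{26} = 16,  u_{27} = 5,  u_{28} = 4,  u_{29} = 9,  u_{30} = 13,  u_{31} = 5,  u_{32} = 1,  u_{33} = 6,  u_{34} = 7,  u_{35} = 13,  u_{36} = 3,  u_{37} = 16.
The sequence repeats with period 36.
(2038 - 0) mod 36 = 22, so u_{2038} = u_{22} = 14.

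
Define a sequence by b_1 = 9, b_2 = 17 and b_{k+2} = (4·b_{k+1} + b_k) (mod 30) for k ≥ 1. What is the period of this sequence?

b_1 = 9; b_2 = 17; b_3 = 17; b_4 = 25; b_5 = 27; b_6 = 13; b_7 = 19; b_8 = 29; b_9 = 15; b_{10} = 29; b_{11} = 11; b_{12} = 13; b_{13} = 3; b_{14} = 25; b_{15} = 13; b_{16} = 17; b_{17} = 21; b_{18} = 11; b_{19} = 5; b_{20} = 1; b_{21} = 9; b_{22} = 7; b_{23} = 7; b_{24} = 5; b_{25} = 27; b_{26} = 23; b_{27} = 29; b_{28} = 19; b_{29} = 15; b_{30} = 19; b_{31} = 1; b_{32} = 23; b_{33} = 3; b_{34} = 5; b_{35} = 23; b_{36} = 7; b_{37} = 21; b_{38} = 1; b_{39} = 25; b_{40} = 11; b_{41} = 9; b_{42} = 17.
The sequence repeats with period 40.

40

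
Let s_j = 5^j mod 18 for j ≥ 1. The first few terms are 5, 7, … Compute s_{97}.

5

Listing terms: s_1 = 5; s_2 = 7; s_3 = 17; s_4 = 13; s_5 = 11; s_6 = 1; s_7 = 5.
Since s_7 = s_1 = 5, the sequence is periodic with period 6.
(97 - 1) mod 6 = 0, so s_{97} = s_1 = 5.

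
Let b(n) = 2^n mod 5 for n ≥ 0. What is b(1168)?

1

b(0) = 1,  b(1) = 2,  b(2) = 4,  b(3) = 3,  b(4) = 1.
The sequence repeats with period 4.
So b(1168) = b(0 + ((1168-0) mod 4)) = b(0) = 1.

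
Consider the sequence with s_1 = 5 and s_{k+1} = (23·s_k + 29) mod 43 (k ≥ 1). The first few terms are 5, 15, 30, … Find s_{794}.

Listing terms: s_1 = 5; s_2 = 15; s_3 = 30; s_4 = 31; s_5 = 11; s_6 = 24; s_7 = 22; s_8 = 19; s_9 = 36; s_{10} = 40; s_{11} = 3; s_{12} = 12; s_{13} = 4; s_{14} = 35; s_{15} = 17; s_{16} = 33; s_{17} = 14; s_{18} = 7; s_{19} = 18; s_{20} = 13; s_{21} = 27; s_{22} = 5.
The sequence repeats with period 21.
(794 - 1) mod 21 = 16, so s_{794} = s_{17} = 14.

14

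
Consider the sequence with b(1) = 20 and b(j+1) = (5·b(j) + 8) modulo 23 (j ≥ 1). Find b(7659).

Computing terms: b(1) = 20; b(2) = 16; b(3) = 19; b(4) = 11; b(5) = 17; b(6) = 1; b(7) = 13; b(8) = 4; b(9) = 5; b(10) = 10; b(11) = 12; b(12) = 22; b(13) = 3; b(14) = 0; b(15) = 8; b(16) = 2; b(17) = 18; b(18) = 6; b(19) = 15; b(20) = 14; b(21) = 9; b(22) = 7; b(23) = 20.
The sequence repeats with period 22.
So b(7659) = b(1 + ((7659-1) mod 22)) = b(3) = 19.

19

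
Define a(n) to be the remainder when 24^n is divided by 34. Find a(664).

16

a(1) = 24; a(2) = 32; a(3) = 20; a(4) = 4; a(5) = 28; a(6) = 26; a(7) = 12; a(8) = 16; a(9) = 10; a(10) = 2; a(11) = 14; a(12) = 30; a(13) = 6; a(14) = 8; a(15) = 22; a(16) = 18; a(17) = 24.
Since a(17) = a(1) = 24, the sequence is periodic with period 16.
So a(664) = a(1 + ((664-1) mod 16)) = a(8) = 16.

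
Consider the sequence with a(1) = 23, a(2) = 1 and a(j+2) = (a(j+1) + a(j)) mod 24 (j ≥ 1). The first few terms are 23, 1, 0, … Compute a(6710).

17

Computing terms: a(1) = 23,  a(2) = 1,  a(3) = 0,  a(4) = 1,  a(5) = 1,  a(6) = 2,  a(7) = 3,  a(8) = 5,  a(9) = 8,  a(10) = 13,  a(11) = 21,  a(12) = 10,  a(13) = 7,  a(14) = 17,  a(15) = 0,  a(16) = 17,  a(17) = 17,  a(18) = 10,  a(19) = 3,  a(20) = 13,  a(21) = 16,  a(22) = 5,  a(23) = 21,  a(24) = 2,  a(25) = 23,  a(26) = 1.
The sequence repeats with period 24.
(6710 - 1) mod 24 = 13, so a(6710) = a(14) = 17.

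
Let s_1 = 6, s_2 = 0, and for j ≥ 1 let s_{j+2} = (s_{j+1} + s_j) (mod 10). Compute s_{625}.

Computing terms: s_1 = 6; s_2 = 0; s_3 = 6; s_4 = 6; s_5 = 2; s_6 = 8; s_7 = 0; s_8 = 8; s_9 = 8; s_{10} = 6; s_{11} = 4; s_{12} = 0; s_{13} = 4; s_{14} = 4; s_{15} = 8; s_{16} = 2; s_{17} = 0; s_{18} = 2; s_{19} = 2; s_{20} = 4; s_{21} = 6; s_{22} = 0.
Since (s_{21}, s_{22}) = (s_1, s_2) = (6, 0) (two consecutive terms determine the rest), the sequence is periodic with period 20.
So s_{625} = s_{1 + ((625-1) mod 20)} = s_5 = 2.

2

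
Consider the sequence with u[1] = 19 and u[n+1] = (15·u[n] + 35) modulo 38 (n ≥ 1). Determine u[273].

Computing terms: u[1] = 19; u[2] = 16; u[3] = 9; u[4] = 18; u[5] = 1; u[6] = 12; u[7] = 25; u[8] = 30; u[9] = 29; u[10] = 14; u[11] = 17; u[12] = 24; u[13] = 15; u[14] = 32; u[15] = 21; u[16] = 8; u[17] = 3; u[18] = 4; u[19] = 19.
The sequence repeats with period 18.
(273 - 1) mod 18 = 2, so u[273] = u[3] = 9.

9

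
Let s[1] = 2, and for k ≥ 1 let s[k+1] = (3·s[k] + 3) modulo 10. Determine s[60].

s[1] = 2,  s[2] = 9,  s[3] = 0,  s[4] = 3,  s[5] = 2.
The sequence repeats with period 4.
(60 - 1) mod 4 = 3, so s[60] = s[4] = 3.

3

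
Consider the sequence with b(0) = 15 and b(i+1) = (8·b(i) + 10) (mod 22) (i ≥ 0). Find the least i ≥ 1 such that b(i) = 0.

b(0) = 15, b(1) = 20, b(2) = 16, b(3) = 6, b(4) = 14, b(5) = 12, b(6) = 18, b(7) = 0, b(8) = 10, b(9) = 2, b(10) = 4, b(11) = 20.
Since b(11) = b(1) = 20, the sequence is eventually periodic: after a pre-period of length 1 it cycles with period 10.
The value 0 first appears (with i ≥ 1) at b(7).

7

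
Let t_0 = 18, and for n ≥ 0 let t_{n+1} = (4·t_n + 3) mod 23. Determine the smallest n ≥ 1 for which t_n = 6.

1

Listing terms: t_0 = 18; t_1 = 6; t_2 = 4; t_3 = 19; t_4 = 10; t_5 = 20; t_6 = 14; t_7 = 13; t_8 = 9; t_9 = 16; t_{10} = 21; t_{11} = 18.
The sequence repeats with period 11.
The value 6 first appears (with n ≥ 1) at t_1.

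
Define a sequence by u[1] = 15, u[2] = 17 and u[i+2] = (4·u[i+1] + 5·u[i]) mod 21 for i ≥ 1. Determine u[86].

17

Computing terms: u[1] = 15, u[2] = 17, u[3] = 17, u[4] = 6, u[5] = 4, u[6] = 4, u[7] = 15, u[8] = 17.
The sequence repeats with period 6.
(86 - 1) mod 6 = 1, so u[86] = u[2] = 17.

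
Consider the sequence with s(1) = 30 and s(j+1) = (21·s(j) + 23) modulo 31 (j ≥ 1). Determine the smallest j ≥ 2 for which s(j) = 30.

31

Listing terms: s(1) = 30, s(2) = 2, s(3) = 3, s(4) = 24, s(5) = 0, s(6) = 23, s(7) = 10, s(8) = 16, s(9) = 18, s(10) = 29, s(11) = 12, s(12) = 27, s(13) = 1, s(14) = 13, s(15) = 17, s(16) = 8, s(17) = 5, s(18) = 4, s(19) = 14, s(20) = 7, s(21) = 15, s(22) = 28, s(23) = 22, s(24) = 20, s(25) = 9, s(26) = 26, s(27) = 11, s(28) = 6, s(29) = 25, s(30) = 21, s(31) = 30.
The sequence repeats with period 30.
The value 30 next appears (with j ≥ 2) at s(31).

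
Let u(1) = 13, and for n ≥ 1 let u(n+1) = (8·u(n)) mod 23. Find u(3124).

Computing terms: u(1) = 13,  u(2) = 12,  u(3) = 4,  u(4) = 9,  u(5) = 3,  u(6) = 1,  u(7) = 8,  u(8) = 18,  u(9) = 6,  u(10) = 2,  u(11) = 16,  u(12) = 13.
Since u(12) = u(1) = 13, the sequence is periodic with period 11.
So u(3124) = u(1 + ((3124-1) mod 11)) = u(11) = 16.

16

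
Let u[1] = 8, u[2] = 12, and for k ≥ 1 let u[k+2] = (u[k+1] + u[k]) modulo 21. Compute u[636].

We have u[1] = 8, u[2] = 12, u[3] = 20, u[4] = 11, u[5] = 10, u[6] = 0, u[7] = 10, u[8] = 10, u[9] = 20, u[10] = 9, u[11] = 8, u[12] = 17, u[13] = 4, u[14] = 0, u[15] = 4, u[16] = 4, u[17] = 8, u[18] = 12.
The sequence repeats with period 16.
(636 - 1) mod 16 = 11, so u[636] = u[12] = 17.

17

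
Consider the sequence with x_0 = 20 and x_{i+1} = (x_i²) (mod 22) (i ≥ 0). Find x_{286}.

16

x_0 = 20,  x_1 = 4,  x_2 = 16,  x_3 = 14,  x_4 = 20.
The sequence repeats with period 4.
(286 - 0) mod 4 = 2, so x_{286} = x_2 = 16.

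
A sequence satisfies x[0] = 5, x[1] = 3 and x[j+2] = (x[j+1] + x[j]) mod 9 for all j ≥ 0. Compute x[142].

7

x[0] = 5; x[1] = 3; x[2] = 8; x[3] = 2; x[4] = 1; x[5] = 3; x[6] = 4; x[7] = 7; x[8] = 2; x[9] = 0; x[10] = 2; x[11] = 2; x[12] = 4; x[13] = 6; x[14] = 1; x[15] = 7; x[16] = 8; x[17] = 6; x[18] = 5; x[19] = 2; x[20] = 7; x[21] = 0; x[22] = 7; x[23] = 7; x[24] = 5; x[25] = 3.
Since (x[24], x[25]) = (x[0], x[1]) = (5, 3) (two consecutive terms determine the rest), the sequence is periodic with period 24.
(142 - 0) mod 24 = 22, so x[142] = x[22] = 7.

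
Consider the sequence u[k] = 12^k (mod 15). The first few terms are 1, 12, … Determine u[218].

Listing terms: u[0] = 1,  u[1] = 12,  u[2] = 9,  u[3] = 3,  u[4] = 6,  u[5] = 12.
Since u[5] = u[1] = 12, the sequence is eventually periodic: after a pre-period of length 1 it cycles with period 4.
For k ≥ 1, u[k] depends only on (k - 1) mod 4. (218 - 1) mod 4 = 1, so u[218] = u[2] = 9.

9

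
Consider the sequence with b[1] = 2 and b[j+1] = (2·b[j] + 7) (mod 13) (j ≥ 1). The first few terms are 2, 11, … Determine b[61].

We have b[1] = 2, b[2] = 11, b[3] = 3, b[4] = 0, b[5] = 7, b[6] = 8, b[7] = 10, b[8] = 1, b[9] = 9, b[10] = 12, b[11] = 5, b[12] = 4, b[13] = 2.
Since b[13] = b[1] = 2, the sequence is periodic with period 12.
(61 - 1) mod 12 = 0, so b[61] = b[1] = 2.

2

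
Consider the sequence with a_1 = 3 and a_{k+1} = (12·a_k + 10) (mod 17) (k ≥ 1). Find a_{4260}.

5

a_1 = 3, a_2 = 12, a_3 = 1, a_4 = 5, a_5 = 2, a_6 = 0, a_7 = 10, a_8 = 11, a_9 = 6, a_{10} = 14, a_{11} = 8, a_{12} = 4, a_{13} = 7, a_{14} = 9, a_{15} = 16, a_{16} = 15, a_{17} = 3.
Since a_{17} = a_1 = 3, the sequence is periodic with period 16.
So a_{4260} = a_{1 + ((4260-1) mod 16)} = a_4 = 5.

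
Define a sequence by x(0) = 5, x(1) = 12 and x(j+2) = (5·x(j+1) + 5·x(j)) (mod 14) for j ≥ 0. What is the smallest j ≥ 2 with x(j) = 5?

Computing terms: x(0) = 5, x(1) = 12, x(2) = 1, x(3) = 9, x(4) = 8, x(5) = 1, x(6) = 3, x(7) = 6, x(8) = 3, x(9) = 3, x(10) = 2, x(11) = 11, x(12) = 9, x(13) = 2, x(14) = 13, x(15) = 5, x(16) = 6, x(17) = 13, x(18) = 11, x(19) = 8, x(20) = 11, x(21) = 11, x(22) = 12, x(23) = 3, x(24) = 5, x(25) = 12.
The sequence repeats with period 24.
The value 5 first appears (with j ≥ 2) at x(15).

15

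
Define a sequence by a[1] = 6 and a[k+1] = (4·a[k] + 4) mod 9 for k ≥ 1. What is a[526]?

0

a[1] = 6,  a[2] = 1,  a[3] = 8,  a[4] = 0,  a[5] = 4,  a[6] = 2,  a[7] = 3,  a[8] = 7,  a[9] = 5,  a[10] = 6.
Since a[10] = a[1] = 6, the sequence is periodic with period 9.
So a[526] = a[1 + ((526-1) mod 9)] = a[4] = 0.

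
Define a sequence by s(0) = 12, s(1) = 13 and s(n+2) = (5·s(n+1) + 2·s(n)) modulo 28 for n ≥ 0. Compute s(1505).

3

We have s(0) = 12,  s(1) = 13,  s(2) = 5,  s(3) = 23,  s(4) = 13,  s(5) = 27,  s(6) = 21,  s(7) = 19,  s(8) = 25,  s(9) = 23,  s(10) = 25,  s(11) = 3,  s(12) = 9,  s(13) = 23,  s(14) = 21,  s(15) = 11,  s(16) = 13,  s(17) = 3,  s(18) = 13,  s(19) = 15,  s(20) = 17,  s(21) = 3,  s(22) = 21,  s(23) = 27,  s(24) = 9,  s(25) = 15,  s(26) = 9,  s(27) = 19,  s(28) = 1,  s(29) = 15,  s(30) = 21,  s(31) = 23,  s(32) = 17,  s(33) = 19,  s(34) = 17,  s(35) = 11,  s(36) = 5,  s(37) = 19,  s(38) = 21,  s(39) = 3,  s(40) = 1,  s(41) = 11,  s(42) = 1,  s(43) = 27,  s(44) = 25,  s(45) = 11,  s(46) = 21,  s(47) = 15,  s(48) = 5,  s(49) = 27,  s(50) = 5,  s(51) = 23.
Since (s(50), s(51)) = (s(2), s(3)) = (5, 23) (two consecutive terms determine the rest), the sequence is eventually periodic: after a pre-period of length 2 it cycles with period 48.
For n ≥ 2, s(n) depends only on (n - 2) mod 48. (1505 - 2) mod 48 = 15, so s(1505) = s(17) = 3.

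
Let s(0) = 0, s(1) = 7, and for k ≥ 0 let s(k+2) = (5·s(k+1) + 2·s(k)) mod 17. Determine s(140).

We have s(0) = 0,  s(1) = 7,  s(2) = 1,  s(3) = 2,  s(4) = 12,  s(5) = 13,  s(6) = 4,  s(7) = 12,  s(8) = 0,  s(9) = 7.
The sequence repeats with period 8.
So s(140) = s(0 + ((140-0) mod 8)) = s(4) = 12.

12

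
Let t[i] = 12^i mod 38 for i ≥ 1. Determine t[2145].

We have t[1] = 12,  t[2] = 30,  t[3] = 18,  t[4] = 26,  t[5] = 8,  t[6] = 20,  t[7] = 12.
Since t[7] = t[1] = 12, the sequence is periodic with period 6.
(2145 - 1) mod 6 = 2, so t[2145] = t[3] = 18.

18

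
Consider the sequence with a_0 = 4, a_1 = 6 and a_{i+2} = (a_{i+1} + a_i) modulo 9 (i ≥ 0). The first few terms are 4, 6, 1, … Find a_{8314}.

We have a_0 = 4, a_1 = 6, a_2 = 1, a_3 = 7, a_4 = 8, a_5 = 6, a_6 = 5, a_7 = 2, a_8 = 7, a_9 = 0, a_{10} = 7, a_{11} = 7, a_{12} = 5, a_{13} = 3, a_{14} = 8, a_{15} = 2, a_{16} = 1, a_{17} = 3, a_{18} = 4, a_{19} = 7, a_{20} = 2, a_{21} = 0, a_{22} = 2, a_{23} = 2, a_{24} = 4, a_{25} = 6.
The sequence repeats with period 24.
(8314 - 0) mod 24 = 10, so a_{8314} = a_{10} = 7.

7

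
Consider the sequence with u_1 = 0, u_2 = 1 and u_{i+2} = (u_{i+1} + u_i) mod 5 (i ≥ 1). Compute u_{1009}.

1

Computing terms: u_1 = 0,  u_2 = 1,  u_3 = 1,  u_4 = 2,  u_5 = 3,  u_6 = 0,  u_7 = 3,  u_8 = 3,  u_9 = 1,  u_{10} = 4,  u_{11} = 0,  u_{12} = 4,  u_{13} = 4,  u_{14} = 3,  u_{15} = 2,  u_{16} = 0,  u_{17} = 2,  u_{18} = 2,  u_{19} = 4,  u_{20} = 1,  u_{21} = 0,  u_{22} = 1.
Since (u_{21}, u_{22}) = (u_1, u_2) = (0, 1) (two consecutive terms determine the rest), the sequence is periodic with period 20.
So u_{1009} = u_{1 + ((1009-1) mod 20)} = u_9 = 1.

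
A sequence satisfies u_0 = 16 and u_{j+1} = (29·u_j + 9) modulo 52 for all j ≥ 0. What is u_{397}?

5

We have u_0 = 16, u_1 = 5, u_2 = 50, u_3 = 3, u_4 = 44, u_5 = 37, u_6 = 42, u_7 = 31, u_8 = 24, u_9 = 29, u_{10} = 18, u_{11} = 11, u_{12} = 16.
Since u_{12} = u_0 = 16, the sequence is periodic with period 12.
(397 - 0) mod 12 = 1, so u_{397} = u_1 = 5.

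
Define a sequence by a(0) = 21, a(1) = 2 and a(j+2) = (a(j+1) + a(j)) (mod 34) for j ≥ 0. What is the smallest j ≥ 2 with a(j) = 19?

6

Listing terms: a(0) = 21; a(1) = 2; a(2) = 23; a(3) = 25; a(4) = 14; a(5) = 5; a(6) = 19; a(7) = 24; a(8) = 9; a(9) = 33; a(10) = 8; a(11) = 7; a(12) = 15; a(13) = 22; a(14) = 3; a(15) = 25; a(16) = 28; a(17) = 19; a(18) = 13; a(19) = 32; a(20) = 11; a(21) = 9; a(22) = 20; a(23) = 29; a(24) = 15; a(25) = 10; a(26) = 25; a(27) = 1; a(28) = 26; a(29) = 27; a(30) = 19; a(31) = 12; a(32) = 31; a(33) = 9; a(34) = 6; a(35) = 15; a(36) = 21; a(37) = 2.
The sequence repeats with period 36.
The value 19 first appears (with j ≥ 2) at a(6).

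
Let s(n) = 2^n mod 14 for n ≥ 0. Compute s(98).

4

Computing terms: s(0) = 1; s(1) = 2; s(2) = 4; s(3) = 8; s(4) = 2.
Since s(4) = s(1) = 2, the sequence is eventually periodic: after a pre-period of length 1 it cycles with period 3.
For n ≥ 1, s(n) depends only on (n - 1) mod 3. (98 - 1) mod 3 = 1, so s(98) = s(2) = 4.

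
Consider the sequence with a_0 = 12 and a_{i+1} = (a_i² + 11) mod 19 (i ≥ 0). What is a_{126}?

12

We have a_0 = 12, a_1 = 3, a_2 = 1, a_3 = 12.
The sequence repeats with period 3.
So a_{126} = a_{0 + ((126-0) mod 3)} = a_0 = 12.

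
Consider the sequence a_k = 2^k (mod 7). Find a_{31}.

Listing terms: a_1 = 2, a_2 = 4, a_3 = 1, a_4 = 2.
The sequence repeats with period 3.
So a_{31} = a_{1 + ((31-1) mod 3)} = a_1 = 2.

2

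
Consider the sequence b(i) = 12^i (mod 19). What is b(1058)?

11

We have b(0) = 1, b(1) = 12, b(2) = 11, b(3) = 18, b(4) = 7, b(5) = 8, b(6) = 1.
Since b(6) = b(0) = 1, the sequence is periodic with period 6.
(1058 - 0) mod 6 = 2, so b(1058) = b(2) = 11.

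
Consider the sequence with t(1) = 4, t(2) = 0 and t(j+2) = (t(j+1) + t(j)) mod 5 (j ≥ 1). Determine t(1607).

Listing terms: t(1) = 4,  t(2) = 0,  t(3) = 4,  t(4) = 4,  t(5) = 3,  t(6) = 2,  t(7) = 0,  t(8) = 2,  t(9) = 2,  t(10) = 4,  t(11) = 1,  t(12) = 0,  t(13) = 1,  t(14) = 1,  t(15) = 2,  t(16) = 3,  t(17) = 0,  t(18) = 3,  t(19) = 3,  t(20) = 1,  t(21) = 4,  t(22) = 0.
The sequence repeats with period 20.
(1607 - 1) mod 20 = 6, so t(1607) = t(7) = 0.

0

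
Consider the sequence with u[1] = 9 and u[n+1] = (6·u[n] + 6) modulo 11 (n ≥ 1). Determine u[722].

Computing terms: u[1] = 9, u[2] = 5, u[3] = 3, u[4] = 2, u[5] = 7, u[6] = 4, u[7] = 8, u[8] = 10, u[9] = 0, u[10] = 6, u[11] = 9.
Since u[11] = u[1] = 9, the sequence is periodic with period 10.
(722 - 1) mod 10 = 1, so u[722] = u[2] = 5.

5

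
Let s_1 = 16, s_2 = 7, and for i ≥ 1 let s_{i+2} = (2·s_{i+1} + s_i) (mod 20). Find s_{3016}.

s_1 = 16, s_2 = 7, s_3 = 10, s_4 = 7, s_5 = 4, s_6 = 15, s_7 = 14, s_8 = 3, s_9 = 0, s_{10} = 3, s_{11} = 6, s_{12} = 15, s_{13} = 16, s_{14} = 7.
Since (s_{13}, s_{14}) = (s_1, s_2) = (16, 7) (two consecutive terms determine the rest), the sequence is periodic with period 12.
So s_{3016} = s_{1 + ((3016-1) mod 12)} = s_4 = 7.

7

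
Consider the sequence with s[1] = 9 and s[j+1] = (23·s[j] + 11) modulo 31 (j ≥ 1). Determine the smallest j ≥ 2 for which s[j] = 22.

5

We have s[1] = 9,  s[2] = 1,  s[3] = 3,  s[4] = 18,  s[5] = 22,  s[6] = 21,  s[7] = 29,  s[8] = 27,  s[9] = 12,  s[10] = 8,  s[11] = 9.
The sequence repeats with period 10.
The value 22 first appears (with j ≥ 2) at s[5].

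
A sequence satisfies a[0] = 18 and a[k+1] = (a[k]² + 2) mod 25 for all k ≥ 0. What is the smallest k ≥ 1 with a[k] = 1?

Listing terms: a[0] = 18,  a[1] = 1,  a[2] = 3,  a[3] = 11,  a[4] = 23,  a[5] = 6,  a[6] = 13,  a[7] = 21,  a[8] = 18.
The sequence repeats with period 8.
The value 1 first appears (with k ≥ 1) at a[1].

1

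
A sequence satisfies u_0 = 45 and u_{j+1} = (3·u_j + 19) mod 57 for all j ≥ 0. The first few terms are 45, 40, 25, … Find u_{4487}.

10

Listing terms: u_0 = 45,  u_1 = 40,  u_2 = 25,  u_3 = 37,  u_4 = 16,  u_5 = 10,  u_6 = 49,  u_7 = 52,  u_8 = 4,  u_9 = 31,  u_{10} = 55,  u_{11} = 13,  u_{12} = 1,  u_{13} = 22,  u_{14} = 28,  u_{15} = 46,  u_{16} = 43,  u_{17} = 34,  u_{18} = 7,  u_{19} = 40.
Since u_{19} = u_1 = 40, the sequence is eventually periodic: after a pre-period of length 1 it cycles with period 18.
For j ≥ 1, u_j depends only on (j - 1) mod 18. (4487 - 1) mod 18 = 4, so u_{4487} = u_5 = 10.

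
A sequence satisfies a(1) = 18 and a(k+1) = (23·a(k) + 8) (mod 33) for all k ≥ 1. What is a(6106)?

Listing terms: a(1) = 18; a(2) = 26; a(3) = 12; a(4) = 20; a(5) = 6; a(6) = 14; a(7) = 0; a(8) = 8; a(9) = 27; a(10) = 2; a(11) = 21; a(12) = 29; a(13) = 15; a(14) = 23; a(15) = 9; a(16) = 17; a(17) = 3; a(18) = 11; a(19) = 30; a(20) = 5; a(21) = 24; a(22) = 32; a(23) = 18.
The sequence repeats with period 22.
(6106 - 1) mod 22 = 11, so a(6106) = a(12) = 29.

29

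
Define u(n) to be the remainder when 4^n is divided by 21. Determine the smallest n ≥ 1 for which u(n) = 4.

1

Listing terms: u(0) = 1; u(1) = 4; u(2) = 16; u(3) = 1.
Since u(3) = u(0) = 1, the sequence is periodic with period 3.
The value 4 first appears (with n ≥ 1) at u(1).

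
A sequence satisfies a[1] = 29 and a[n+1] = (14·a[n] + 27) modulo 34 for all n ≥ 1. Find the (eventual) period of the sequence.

Computing terms: a[1] = 29, a[2] = 25, a[3] = 3, a[4] = 1, a[5] = 7, a[6] = 23, a[7] = 9, a[8] = 17, a[9] = 27, a[10] = 31, a[11] = 19, a[12] = 21, a[13] = 15, a[14] = 33, a[15] = 13, a[16] = 5, a[17] = 29.
Since a[17] = a[1] = 29, the sequence is periodic with period 16.

16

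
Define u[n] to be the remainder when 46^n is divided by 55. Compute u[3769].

Listing terms: u[0] = 1; u[1] = 46; u[2] = 26; u[3] = 41; u[4] = 16; u[5] = 21; u[6] = 31; u[7] = 51; u[8] = 36; u[9] = 6; u[10] = 1.
Since u[10] = u[0] = 1, the sequence is periodic with period 10.
(3769 - 0) mod 10 = 9, so u[3769] = u[9] = 6.

6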